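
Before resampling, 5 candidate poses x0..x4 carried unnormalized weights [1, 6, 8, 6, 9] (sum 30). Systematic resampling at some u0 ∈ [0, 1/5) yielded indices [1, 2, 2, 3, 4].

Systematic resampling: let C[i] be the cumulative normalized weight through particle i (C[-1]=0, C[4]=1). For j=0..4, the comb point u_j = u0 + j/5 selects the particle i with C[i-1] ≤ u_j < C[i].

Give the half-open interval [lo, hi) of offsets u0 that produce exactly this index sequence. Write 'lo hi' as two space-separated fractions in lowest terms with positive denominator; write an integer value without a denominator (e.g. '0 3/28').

1/30 1/10

C = [1/30, 7/30, 1/2, 7/10, 1]
j=0 picked index 1: u0 ∈ [1/30, 7/30)
j=1 picked index 2: u0 ∈ [1/30, 3/10)
j=2 picked index 2: u0 ∈ [-1/6, 1/10)
j=3 picked index 3: u0 ∈ [-1/10, 1/10)
j=4 picked index 4: u0 ∈ [-1/10, 1/5)
intersection: [1/30, 1/10)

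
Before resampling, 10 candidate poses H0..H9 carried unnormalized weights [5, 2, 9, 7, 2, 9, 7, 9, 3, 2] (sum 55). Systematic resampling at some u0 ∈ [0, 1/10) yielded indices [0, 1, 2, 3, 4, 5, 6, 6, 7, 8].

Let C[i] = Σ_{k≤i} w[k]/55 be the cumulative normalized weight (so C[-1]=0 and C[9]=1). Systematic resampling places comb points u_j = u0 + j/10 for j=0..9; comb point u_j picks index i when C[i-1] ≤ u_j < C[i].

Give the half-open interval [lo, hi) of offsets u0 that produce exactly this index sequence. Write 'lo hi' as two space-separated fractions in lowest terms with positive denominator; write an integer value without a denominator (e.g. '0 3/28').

1/55 3/110

C = [1/11, 7/55, 16/55, 23/55, 5/11, 34/55, 41/55, 10/11, 53/55, 1]
j=0 picked index 0: u0 ∈ [0, 1/11)
j=1 picked index 1: u0 ∈ [-1/110, 3/110)
j=2 picked index 2: u0 ∈ [-4/55, 1/11)
j=3 picked index 3: u0 ∈ [-1/110, 13/110)
j=4 picked index 4: u0 ∈ [1/55, 3/55)
j=5 picked index 5: u0 ∈ [-1/22, 13/110)
j=6 picked index 6: u0 ∈ [1/55, 8/55)
j=7 picked index 6: u0 ∈ [-9/110, 1/22)
j=8 picked index 7: u0 ∈ [-3/55, 6/55)
j=9 picked index 8: u0 ∈ [1/110, 7/110)
intersection: [1/55, 3/110)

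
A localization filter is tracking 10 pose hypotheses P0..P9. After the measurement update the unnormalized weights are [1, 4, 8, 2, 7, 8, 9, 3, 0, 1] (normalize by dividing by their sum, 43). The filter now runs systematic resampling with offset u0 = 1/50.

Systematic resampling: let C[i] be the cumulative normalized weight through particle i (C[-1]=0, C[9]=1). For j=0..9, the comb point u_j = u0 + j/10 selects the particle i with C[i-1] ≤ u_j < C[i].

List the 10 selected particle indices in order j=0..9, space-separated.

C = [1/43, 5/43, 13/43, 15/43, 22/43, 30/43, 39/43, 42/43, 42/43, 1]
j=0: u_0=1/50 ∈ [0, 1/43) → index 0
j=1: u_1=3/25 ∈ [5/43, 13/43) → index 2
j=2: u_2=11/50 ∈ [5/43, 13/43) → index 2
j=3: u_3=8/25 ∈ [13/43, 15/43) → index 3
j=4: u_4=21/50 ∈ [15/43, 22/43) → index 4
j=5: u_5=13/25 ∈ [22/43, 30/43) → index 5
j=6: u_6=31/50 ∈ [22/43, 30/43) → index 5
j=7: u_7=18/25 ∈ [30/43, 39/43) → index 6
j=8: u_8=41/50 ∈ [30/43, 39/43) → index 6
j=9: u_9=23/25 ∈ [39/43, 42/43) → index 7

0 2 2 3 4 5 5 6 6 7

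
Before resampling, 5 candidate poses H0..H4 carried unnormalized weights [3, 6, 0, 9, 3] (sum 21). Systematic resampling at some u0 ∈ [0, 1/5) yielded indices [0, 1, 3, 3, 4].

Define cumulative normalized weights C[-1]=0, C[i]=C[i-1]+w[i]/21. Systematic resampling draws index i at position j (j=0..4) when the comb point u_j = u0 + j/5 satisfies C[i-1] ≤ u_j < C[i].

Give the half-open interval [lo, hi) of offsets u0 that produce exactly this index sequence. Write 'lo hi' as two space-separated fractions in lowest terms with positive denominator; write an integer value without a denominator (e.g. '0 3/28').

C = [1/7, 3/7, 3/7, 6/7, 1]
j=0 picked index 0: u0 ∈ [0, 1/7)
j=1 picked index 1: u0 ∈ [-2/35, 8/35)
j=2 picked index 3: u0 ∈ [1/35, 16/35)
j=3 picked index 3: u0 ∈ [-6/35, 9/35)
j=4 picked index 4: u0 ∈ [2/35, 1/5)
intersection: [2/35, 1/7)

2/35 1/7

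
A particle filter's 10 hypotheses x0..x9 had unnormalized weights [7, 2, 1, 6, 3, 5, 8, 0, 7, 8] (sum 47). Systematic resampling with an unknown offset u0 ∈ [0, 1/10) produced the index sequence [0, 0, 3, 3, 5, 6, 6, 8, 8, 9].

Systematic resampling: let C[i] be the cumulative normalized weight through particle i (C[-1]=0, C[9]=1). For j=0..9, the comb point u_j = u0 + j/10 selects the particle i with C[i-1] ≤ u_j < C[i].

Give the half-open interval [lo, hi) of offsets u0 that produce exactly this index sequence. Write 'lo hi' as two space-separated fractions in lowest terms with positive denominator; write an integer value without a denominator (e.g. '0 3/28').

3/235 7/235

C = [7/47, 9/47, 10/47, 16/47, 19/47, 24/47, 32/47, 32/47, 39/47, 1]
j=0 picked index 0: u0 ∈ [0, 7/47)
j=1 picked index 0: u0 ∈ [-1/10, 23/470)
j=2 picked index 3: u0 ∈ [3/235, 33/235)
j=3 picked index 3: u0 ∈ [-41/470, 19/470)
j=4 picked index 5: u0 ∈ [1/235, 26/235)
j=5 picked index 6: u0 ∈ [1/94, 17/94)
j=6 picked index 6: u0 ∈ [-21/235, 19/235)
j=7 picked index 8: u0 ∈ [-9/470, 61/470)
j=8 picked index 8: u0 ∈ [-28/235, 7/235)
j=9 picked index 9: u0 ∈ [-33/470, 1/10)
intersection: [3/235, 7/235)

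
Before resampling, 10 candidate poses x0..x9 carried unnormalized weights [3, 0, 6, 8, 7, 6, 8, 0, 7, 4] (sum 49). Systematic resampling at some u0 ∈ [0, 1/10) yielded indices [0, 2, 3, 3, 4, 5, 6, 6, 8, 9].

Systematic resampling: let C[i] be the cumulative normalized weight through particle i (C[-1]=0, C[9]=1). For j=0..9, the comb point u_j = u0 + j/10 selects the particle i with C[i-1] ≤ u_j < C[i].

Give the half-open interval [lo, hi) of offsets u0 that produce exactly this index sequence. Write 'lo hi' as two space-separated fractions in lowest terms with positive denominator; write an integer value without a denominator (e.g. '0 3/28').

C = [3/49, 3/49, 9/49, 17/49, 24/49, 30/49, 38/49, 38/49, 45/49, 1]
j=0 picked index 0: u0 ∈ [0, 3/49)
j=1 picked index 2: u0 ∈ [-19/490, 41/490)
j=2 picked index 3: u0 ∈ [-4/245, 36/245)
j=3 picked index 3: u0 ∈ [-57/490, 23/490)
j=4 picked index 4: u0 ∈ [-13/245, 22/245)
j=5 picked index 5: u0 ∈ [-1/98, 11/98)
j=6 picked index 6: u0 ∈ [3/245, 43/245)
j=7 picked index 6: u0 ∈ [-43/490, 37/490)
j=8 picked index 8: u0 ∈ [-6/245, 29/245)
j=9 picked index 9: u0 ∈ [9/490, 1/10)
intersection: [9/490, 23/490)

9/490 23/490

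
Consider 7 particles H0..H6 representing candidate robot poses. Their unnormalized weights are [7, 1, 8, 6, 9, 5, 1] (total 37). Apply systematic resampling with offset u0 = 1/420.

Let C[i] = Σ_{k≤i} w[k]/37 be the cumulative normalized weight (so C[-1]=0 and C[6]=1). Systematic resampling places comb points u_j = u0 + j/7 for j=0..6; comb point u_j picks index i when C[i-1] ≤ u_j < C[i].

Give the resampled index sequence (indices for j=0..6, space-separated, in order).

C = [7/37, 8/37, 16/37, 22/37, 31/37, 36/37, 1]
j=0: u_0=1/420 ∈ [0, 7/37) → index 0
j=1: u_1=61/420 ∈ [0, 7/37) → index 0
j=2: u_2=121/420 ∈ [8/37, 16/37) → index 2
j=3: u_3=181/420 ∈ [8/37, 16/37) → index 2
j=4: u_4=241/420 ∈ [16/37, 22/37) → index 3
j=5: u_5=43/60 ∈ [22/37, 31/37) → index 4
j=6: u_6=361/420 ∈ [31/37, 36/37) → index 5

0 0 2 2 3 4 5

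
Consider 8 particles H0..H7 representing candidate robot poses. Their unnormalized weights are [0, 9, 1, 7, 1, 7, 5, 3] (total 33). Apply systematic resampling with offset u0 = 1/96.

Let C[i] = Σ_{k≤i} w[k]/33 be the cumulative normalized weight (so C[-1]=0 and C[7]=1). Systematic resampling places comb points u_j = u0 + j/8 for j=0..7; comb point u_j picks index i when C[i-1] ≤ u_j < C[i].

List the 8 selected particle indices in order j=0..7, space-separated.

1 1 1 3 3 5 6 6

C = [0, 3/11, 10/33, 17/33, 6/11, 25/33, 10/11, 1]
j=0: u_0=1/96 ∈ [0, 3/11) → index 1
j=1: u_1=13/96 ∈ [0, 3/11) → index 1
j=2: u_2=25/96 ∈ [0, 3/11) → index 1
j=3: u_3=37/96 ∈ [10/33, 17/33) → index 3
j=4: u_4=49/96 ∈ [10/33, 17/33) → index 3
j=5: u_5=61/96 ∈ [6/11, 25/33) → index 5
j=6: u_6=73/96 ∈ [25/33, 10/11) → index 6
j=7: u_7=85/96 ∈ [25/33, 10/11) → index 6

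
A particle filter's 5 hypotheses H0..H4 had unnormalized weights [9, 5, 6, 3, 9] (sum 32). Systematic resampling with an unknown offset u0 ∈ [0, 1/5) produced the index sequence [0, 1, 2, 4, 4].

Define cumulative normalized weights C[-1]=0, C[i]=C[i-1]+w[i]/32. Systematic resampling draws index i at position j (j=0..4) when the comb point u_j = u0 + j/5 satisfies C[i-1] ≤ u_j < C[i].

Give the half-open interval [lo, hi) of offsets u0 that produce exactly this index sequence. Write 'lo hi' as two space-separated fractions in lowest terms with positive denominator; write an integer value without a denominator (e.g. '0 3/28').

C = [9/32, 7/16, 5/8, 23/32, 1]
j=0 picked index 0: u0 ∈ [0, 9/32)
j=1 picked index 1: u0 ∈ [13/160, 19/80)
j=2 picked index 2: u0 ∈ [3/80, 9/40)
j=3 picked index 4: u0 ∈ [19/160, 2/5)
j=4 picked index 4: u0 ∈ [-13/160, 1/5)
intersection: [19/160, 1/5)

19/160 1/5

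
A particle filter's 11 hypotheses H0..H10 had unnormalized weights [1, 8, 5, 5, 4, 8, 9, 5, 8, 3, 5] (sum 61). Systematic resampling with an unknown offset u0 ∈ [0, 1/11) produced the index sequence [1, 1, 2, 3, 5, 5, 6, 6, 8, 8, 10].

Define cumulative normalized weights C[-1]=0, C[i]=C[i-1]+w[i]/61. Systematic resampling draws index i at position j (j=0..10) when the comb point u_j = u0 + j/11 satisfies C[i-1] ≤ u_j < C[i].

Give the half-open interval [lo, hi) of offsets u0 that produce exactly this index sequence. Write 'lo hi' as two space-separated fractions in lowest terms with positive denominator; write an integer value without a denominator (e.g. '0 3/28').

1/61 13/671

C = [1/61, 9/61, 14/61, 19/61, 23/61, 31/61, 40/61, 45/61, 53/61, 56/61, 1]
j=0 picked index 1: u0 ∈ [1/61, 9/61)
j=1 picked index 1: u0 ∈ [-50/671, 38/671)
j=2 picked index 2: u0 ∈ [-23/671, 32/671)
j=3 picked index 3: u0 ∈ [-29/671, 26/671)
j=4 picked index 5: u0 ∈ [9/671, 97/671)
j=5 picked index 5: u0 ∈ [-52/671, 36/671)
j=6 picked index 6: u0 ∈ [-25/671, 74/671)
j=7 picked index 6: u0 ∈ [-86/671, 13/671)
j=8 picked index 8: u0 ∈ [7/671, 95/671)
j=9 picked index 8: u0 ∈ [-54/671, 34/671)
j=10 picked index 10: u0 ∈ [6/671, 1/11)
intersection: [1/61, 13/671)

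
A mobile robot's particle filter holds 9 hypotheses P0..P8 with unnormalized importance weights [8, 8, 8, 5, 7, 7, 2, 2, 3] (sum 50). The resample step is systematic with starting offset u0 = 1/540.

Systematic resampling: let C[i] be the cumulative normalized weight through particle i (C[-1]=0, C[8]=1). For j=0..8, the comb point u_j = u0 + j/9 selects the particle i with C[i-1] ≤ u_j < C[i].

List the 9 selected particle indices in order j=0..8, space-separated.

C = [4/25, 8/25, 12/25, 29/50, 18/25, 43/50, 9/10, 47/50, 1]
j=0: u_0=1/540 ∈ [0, 4/25) → index 0
j=1: u_1=61/540 ∈ [0, 4/25) → index 0
j=2: u_2=121/540 ∈ [4/25, 8/25) → index 1
j=3: u_3=181/540 ∈ [8/25, 12/25) → index 2
j=4: u_4=241/540 ∈ [8/25, 12/25) → index 2
j=5: u_5=301/540 ∈ [12/25, 29/50) → index 3
j=6: u_6=361/540 ∈ [29/50, 18/25) → index 4
j=7: u_7=421/540 ∈ [18/25, 43/50) → index 5
j=8: u_8=481/540 ∈ [43/50, 9/10) → index 6

0 0 1 2 2 3 4 5 6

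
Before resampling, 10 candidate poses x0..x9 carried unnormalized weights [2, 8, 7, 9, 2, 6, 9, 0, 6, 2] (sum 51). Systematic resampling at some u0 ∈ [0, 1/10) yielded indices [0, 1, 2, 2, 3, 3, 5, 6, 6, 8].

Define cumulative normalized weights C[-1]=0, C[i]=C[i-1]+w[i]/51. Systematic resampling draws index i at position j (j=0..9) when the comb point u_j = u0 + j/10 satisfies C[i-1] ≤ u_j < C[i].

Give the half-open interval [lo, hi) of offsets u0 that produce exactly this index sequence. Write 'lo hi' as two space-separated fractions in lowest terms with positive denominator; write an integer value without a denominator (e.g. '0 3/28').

0 1/102

C = [2/51, 10/51, 1/3, 26/51, 28/51, 2/3, 43/51, 43/51, 49/51, 1]
j=0 picked index 0: u0 ∈ [0, 2/51)
j=1 picked index 1: u0 ∈ [-31/510, 49/510)
j=2 picked index 2: u0 ∈ [-1/255, 2/15)
j=3 picked index 2: u0 ∈ [-53/510, 1/30)
j=4 picked index 3: u0 ∈ [-1/15, 28/255)
j=5 picked index 3: u0 ∈ [-1/6, 1/102)
j=6 picked index 5: u0 ∈ [-13/255, 1/15)
j=7 picked index 6: u0 ∈ [-1/30, 73/510)
j=8 picked index 6: u0 ∈ [-2/15, 11/255)
j=9 picked index 8: u0 ∈ [-29/510, 31/510)
intersection: [0, 1/102)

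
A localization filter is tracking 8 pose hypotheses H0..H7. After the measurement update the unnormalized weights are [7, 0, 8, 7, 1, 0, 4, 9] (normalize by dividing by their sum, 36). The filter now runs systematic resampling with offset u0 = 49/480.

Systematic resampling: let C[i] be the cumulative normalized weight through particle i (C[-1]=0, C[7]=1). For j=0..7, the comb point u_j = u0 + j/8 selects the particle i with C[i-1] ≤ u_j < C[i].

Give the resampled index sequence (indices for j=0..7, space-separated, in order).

0 2 2 3 3 6 7 7

C = [7/36, 7/36, 5/12, 11/18, 23/36, 23/36, 3/4, 1]
j=0: u_0=49/480 ∈ [0, 7/36) → index 0
j=1: u_1=109/480 ∈ [7/36, 5/12) → index 2
j=2: u_2=169/480 ∈ [7/36, 5/12) → index 2
j=3: u_3=229/480 ∈ [5/12, 11/18) → index 3
j=4: u_4=289/480 ∈ [5/12, 11/18) → index 3
j=5: u_5=349/480 ∈ [23/36, 3/4) → index 6
j=6: u_6=409/480 ∈ [3/4, 1) → index 7
j=7: u_7=469/480 ∈ [3/4, 1) → index 7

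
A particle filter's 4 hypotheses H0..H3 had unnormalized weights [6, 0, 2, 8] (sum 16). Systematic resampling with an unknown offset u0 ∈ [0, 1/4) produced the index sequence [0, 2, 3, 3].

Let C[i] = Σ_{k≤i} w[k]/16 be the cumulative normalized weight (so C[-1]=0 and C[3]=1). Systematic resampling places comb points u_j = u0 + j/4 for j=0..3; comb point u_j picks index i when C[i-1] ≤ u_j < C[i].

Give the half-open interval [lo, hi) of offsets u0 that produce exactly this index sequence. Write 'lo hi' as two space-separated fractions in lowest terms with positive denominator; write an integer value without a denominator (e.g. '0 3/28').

C = [3/8, 3/8, 1/2, 1]
j=0 picked index 0: u0 ∈ [0, 3/8)
j=1 picked index 2: u0 ∈ [1/8, 1/4)
j=2 picked index 3: u0 ∈ [0, 1/2)
j=3 picked index 3: u0 ∈ [-1/4, 1/4)
intersection: [1/8, 1/4)

1/8 1/4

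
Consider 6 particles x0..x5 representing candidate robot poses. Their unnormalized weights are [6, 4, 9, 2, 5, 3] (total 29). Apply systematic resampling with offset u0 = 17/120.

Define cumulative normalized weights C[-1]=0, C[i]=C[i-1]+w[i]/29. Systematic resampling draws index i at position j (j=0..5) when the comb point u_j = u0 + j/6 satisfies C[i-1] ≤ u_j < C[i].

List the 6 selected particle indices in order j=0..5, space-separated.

0 1 2 2 4 5

C = [6/29, 10/29, 19/29, 21/29, 26/29, 1]
j=0: u_0=17/120 ∈ [0, 6/29) → index 0
j=1: u_1=37/120 ∈ [6/29, 10/29) → index 1
j=2: u_2=19/40 ∈ [10/29, 19/29) → index 2
j=3: u_3=77/120 ∈ [10/29, 19/29) → index 2
j=4: u_4=97/120 ∈ [21/29, 26/29) → index 4
j=5: u_5=39/40 ∈ [26/29, 1) → index 5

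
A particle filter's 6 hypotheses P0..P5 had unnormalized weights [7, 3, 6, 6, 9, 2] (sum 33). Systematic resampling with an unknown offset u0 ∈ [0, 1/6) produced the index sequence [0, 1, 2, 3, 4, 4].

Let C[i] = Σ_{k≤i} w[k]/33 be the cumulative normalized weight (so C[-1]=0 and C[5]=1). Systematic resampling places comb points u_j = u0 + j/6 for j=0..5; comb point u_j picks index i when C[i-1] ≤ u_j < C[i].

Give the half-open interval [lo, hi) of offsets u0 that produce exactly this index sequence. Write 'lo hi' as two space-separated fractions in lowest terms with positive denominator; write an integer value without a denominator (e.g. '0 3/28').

1/22 7/66

C = [7/33, 10/33, 16/33, 2/3, 31/33, 1]
j=0 picked index 0: u0 ∈ [0, 7/33)
j=1 picked index 1: u0 ∈ [1/22, 3/22)
j=2 picked index 2: u0 ∈ [-1/33, 5/33)
j=3 picked index 3: u0 ∈ [-1/66, 1/6)
j=4 picked index 4: u0 ∈ [0, 3/11)
j=5 picked index 4: u0 ∈ [-1/6, 7/66)
intersection: [1/22, 7/66)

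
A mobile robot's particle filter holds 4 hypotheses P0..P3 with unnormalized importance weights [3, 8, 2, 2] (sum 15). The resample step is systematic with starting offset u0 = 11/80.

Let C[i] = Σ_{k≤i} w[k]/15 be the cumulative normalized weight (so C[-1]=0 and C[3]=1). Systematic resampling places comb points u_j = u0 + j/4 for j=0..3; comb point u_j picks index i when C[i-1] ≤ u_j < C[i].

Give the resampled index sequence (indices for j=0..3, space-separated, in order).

0 1 1 3

C = [1/5, 11/15, 13/15, 1]
j=0: u_0=11/80 ∈ [0, 1/5) → index 0
j=1: u_1=31/80 ∈ [1/5, 11/15) → index 1
j=2: u_2=51/80 ∈ [1/5, 11/15) → index 1
j=3: u_3=71/80 ∈ [13/15, 1) → index 3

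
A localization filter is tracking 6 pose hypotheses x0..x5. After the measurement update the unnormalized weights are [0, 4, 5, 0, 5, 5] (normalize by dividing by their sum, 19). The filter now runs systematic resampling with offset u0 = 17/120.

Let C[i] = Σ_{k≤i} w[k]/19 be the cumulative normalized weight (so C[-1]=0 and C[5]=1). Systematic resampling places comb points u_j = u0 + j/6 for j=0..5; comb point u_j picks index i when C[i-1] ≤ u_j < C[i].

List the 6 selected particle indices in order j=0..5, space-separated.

1 2 4 4 5 5

C = [0, 4/19, 9/19, 9/19, 14/19, 1]
j=0: u_0=17/120 ∈ [0, 4/19) → index 1
j=1: u_1=37/120 ∈ [4/19, 9/19) → index 2
j=2: u_2=19/40 ∈ [9/19, 14/19) → index 4
j=3: u_3=77/120 ∈ [9/19, 14/19) → index 4
j=4: u_4=97/120 ∈ [14/19, 1) → index 5
j=5: u_5=39/40 ∈ [14/19, 1) → index 5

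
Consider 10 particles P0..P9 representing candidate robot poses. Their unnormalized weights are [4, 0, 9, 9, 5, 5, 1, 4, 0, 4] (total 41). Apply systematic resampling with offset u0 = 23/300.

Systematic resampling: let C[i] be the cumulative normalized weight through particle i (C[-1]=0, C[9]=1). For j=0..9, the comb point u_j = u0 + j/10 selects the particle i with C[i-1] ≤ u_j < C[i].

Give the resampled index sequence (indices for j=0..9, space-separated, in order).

C = [4/41, 4/41, 13/41, 22/41, 27/41, 32/41, 33/41, 37/41, 37/41, 1]
j=0: u_0=23/300 ∈ [0, 4/41) → index 0
j=1: u_1=53/300 ∈ [4/41, 13/41) → index 2
j=2: u_2=83/300 ∈ [4/41, 13/41) → index 2
j=3: u_3=113/300 ∈ [13/41, 22/41) → index 3
j=4: u_4=143/300 ∈ [13/41, 22/41) → index 3
j=5: u_5=173/300 ∈ [22/41, 27/41) → index 4
j=6: u_6=203/300 ∈ [27/41, 32/41) → index 5
j=7: u_7=233/300 ∈ [27/41, 32/41) → index 5
j=8: u_8=263/300 ∈ [33/41, 37/41) → index 7
j=9: u_9=293/300 ∈ [37/41, 1) → index 9

0 2 2 3 3 4 5 5 7 9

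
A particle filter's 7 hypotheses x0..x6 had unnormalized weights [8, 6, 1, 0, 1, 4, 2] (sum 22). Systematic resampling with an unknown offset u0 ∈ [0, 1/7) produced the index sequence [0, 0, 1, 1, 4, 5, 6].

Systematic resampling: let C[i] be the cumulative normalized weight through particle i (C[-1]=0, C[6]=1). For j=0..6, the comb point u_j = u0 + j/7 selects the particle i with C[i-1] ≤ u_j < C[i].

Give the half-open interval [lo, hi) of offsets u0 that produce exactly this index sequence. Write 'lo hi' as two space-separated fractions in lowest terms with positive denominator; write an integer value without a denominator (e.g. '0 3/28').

C = [4/11, 7/11, 15/22, 15/22, 8/11, 10/11, 1]
j=0 picked index 0: u0 ∈ [0, 4/11)
j=1 picked index 0: u0 ∈ [-1/7, 17/77)
j=2 picked index 1: u0 ∈ [6/77, 27/77)
j=3 picked index 1: u0 ∈ [-5/77, 16/77)
j=4 picked index 4: u0 ∈ [17/154, 12/77)
j=5 picked index 5: u0 ∈ [1/77, 15/77)
j=6 picked index 6: u0 ∈ [4/77, 1/7)
intersection: [17/154, 1/7)

17/154 1/7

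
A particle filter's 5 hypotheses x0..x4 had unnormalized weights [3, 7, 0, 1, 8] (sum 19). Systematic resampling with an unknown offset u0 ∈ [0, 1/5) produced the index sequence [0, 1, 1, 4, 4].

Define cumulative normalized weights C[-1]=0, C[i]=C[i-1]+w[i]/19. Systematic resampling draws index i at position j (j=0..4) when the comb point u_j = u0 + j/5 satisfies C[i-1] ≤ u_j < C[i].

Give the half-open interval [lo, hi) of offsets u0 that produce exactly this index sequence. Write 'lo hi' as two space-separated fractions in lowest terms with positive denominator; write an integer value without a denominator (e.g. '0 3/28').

C = [3/19, 10/19, 10/19, 11/19, 1]
j=0 picked index 0: u0 ∈ [0, 3/19)
j=1 picked index 1: u0 ∈ [-4/95, 31/95)
j=2 picked index 1: u0 ∈ [-23/95, 12/95)
j=3 picked index 4: u0 ∈ [-2/95, 2/5)
j=4 picked index 4: u0 ∈ [-21/95, 1/5)
intersection: [0, 12/95)

0 12/95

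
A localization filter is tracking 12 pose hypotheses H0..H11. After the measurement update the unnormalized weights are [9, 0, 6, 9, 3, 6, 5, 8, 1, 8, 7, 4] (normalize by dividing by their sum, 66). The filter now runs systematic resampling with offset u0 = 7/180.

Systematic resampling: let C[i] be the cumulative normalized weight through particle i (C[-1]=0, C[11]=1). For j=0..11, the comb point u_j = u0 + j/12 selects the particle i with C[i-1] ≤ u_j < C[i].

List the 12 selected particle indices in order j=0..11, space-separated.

0 0 2 3 4 5 6 7 8 9 10 11

C = [3/22, 3/22, 5/22, 4/11, 9/22, 1/2, 19/33, 23/33, 47/66, 5/6, 31/33, 1]
j=0: u_0=7/180 ∈ [0, 3/22) → index 0
j=1: u_1=11/90 ∈ [0, 3/22) → index 0
j=2: u_2=37/180 ∈ [3/22, 5/22) → index 2
j=3: u_3=13/45 ∈ [5/22, 4/11) → index 3
j=4: u_4=67/180 ∈ [4/11, 9/22) → index 4
j=5: u_5=41/90 ∈ [9/22, 1/2) → index 5
j=6: u_6=97/180 ∈ [1/2, 19/33) → index 6
j=7: u_7=28/45 ∈ [19/33, 23/33) → index 7
j=8: u_8=127/180 ∈ [23/33, 47/66) → index 8
j=9: u_9=71/90 ∈ [47/66, 5/6) → index 9
j=10: u_10=157/180 ∈ [5/6, 31/33) → index 10
j=11: u_11=43/45 ∈ [31/33, 1) → index 11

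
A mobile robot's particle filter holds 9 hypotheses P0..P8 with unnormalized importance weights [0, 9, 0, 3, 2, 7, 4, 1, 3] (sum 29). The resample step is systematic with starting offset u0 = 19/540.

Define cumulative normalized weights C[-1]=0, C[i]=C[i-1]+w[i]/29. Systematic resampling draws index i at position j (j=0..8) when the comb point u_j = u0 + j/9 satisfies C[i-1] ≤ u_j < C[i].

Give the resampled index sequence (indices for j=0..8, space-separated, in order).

C = [0, 9/29, 9/29, 12/29, 14/29, 21/29, 25/29, 26/29, 1]
j=0: u_0=19/540 ∈ [0, 9/29) → index 1
j=1: u_1=79/540 ∈ [0, 9/29) → index 1
j=2: u_2=139/540 ∈ [0, 9/29) → index 1
j=3: u_3=199/540 ∈ [9/29, 12/29) → index 3
j=4: u_4=259/540 ∈ [12/29, 14/29) → index 4
j=5: u_5=319/540 ∈ [14/29, 21/29) → index 5
j=6: u_6=379/540 ∈ [14/29, 21/29) → index 5
j=7: u_7=439/540 ∈ [21/29, 25/29) → index 6
j=8: u_8=499/540 ∈ [26/29, 1) → index 8

1 1 1 3 4 5 5 6 8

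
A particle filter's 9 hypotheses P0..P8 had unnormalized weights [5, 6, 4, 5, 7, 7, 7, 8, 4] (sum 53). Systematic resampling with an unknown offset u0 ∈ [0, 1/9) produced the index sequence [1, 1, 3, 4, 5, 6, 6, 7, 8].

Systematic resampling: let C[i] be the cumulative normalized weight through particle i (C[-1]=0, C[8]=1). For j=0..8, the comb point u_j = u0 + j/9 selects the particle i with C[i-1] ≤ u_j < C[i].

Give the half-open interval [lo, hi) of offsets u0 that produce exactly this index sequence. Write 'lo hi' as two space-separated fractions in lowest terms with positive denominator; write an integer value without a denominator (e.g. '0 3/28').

C = [5/53, 11/53, 15/53, 20/53, 27/53, 34/53, 41/53, 49/53, 1]
j=0 picked index 1: u0 ∈ [5/53, 11/53)
j=1 picked index 1: u0 ∈ [-8/477, 46/477)
j=2 picked index 3: u0 ∈ [29/477, 74/477)
j=3 picked index 4: u0 ∈ [7/159, 28/159)
j=4 picked index 5: u0 ∈ [31/477, 94/477)
j=5 picked index 6: u0 ∈ [41/477, 104/477)
j=6 picked index 6: u0 ∈ [-4/159, 17/159)
j=7 picked index 7: u0 ∈ [-2/477, 70/477)
j=8 picked index 8: u0 ∈ [17/477, 1/9)
intersection: [5/53, 46/477)

5/53 46/477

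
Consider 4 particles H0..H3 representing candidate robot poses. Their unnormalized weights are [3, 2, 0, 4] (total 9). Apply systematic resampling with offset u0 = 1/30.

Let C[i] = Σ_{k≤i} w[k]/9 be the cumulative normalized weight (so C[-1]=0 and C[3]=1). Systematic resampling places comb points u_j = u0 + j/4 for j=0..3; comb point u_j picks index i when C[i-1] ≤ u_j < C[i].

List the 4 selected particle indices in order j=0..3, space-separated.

0 0 1 3

C = [1/3, 5/9, 5/9, 1]
j=0: u_0=1/30 ∈ [0, 1/3) → index 0
j=1: u_1=17/60 ∈ [0, 1/3) → index 0
j=2: u_2=8/15 ∈ [1/3, 5/9) → index 1
j=3: u_3=47/60 ∈ [5/9, 1) → index 3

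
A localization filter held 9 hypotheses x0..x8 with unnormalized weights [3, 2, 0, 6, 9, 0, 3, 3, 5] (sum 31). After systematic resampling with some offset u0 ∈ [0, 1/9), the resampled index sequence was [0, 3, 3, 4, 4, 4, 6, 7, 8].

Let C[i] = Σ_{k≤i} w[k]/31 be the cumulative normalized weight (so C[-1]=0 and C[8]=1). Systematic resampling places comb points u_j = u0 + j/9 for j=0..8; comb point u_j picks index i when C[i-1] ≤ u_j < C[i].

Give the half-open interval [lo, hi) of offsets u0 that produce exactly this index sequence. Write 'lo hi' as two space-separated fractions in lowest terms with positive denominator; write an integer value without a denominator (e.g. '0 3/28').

C = [3/31, 5/31, 5/31, 11/31, 20/31, 20/31, 23/31, 26/31, 1]
j=0 picked index 0: u0 ∈ [0, 3/31)
j=1 picked index 3: u0 ∈ [14/279, 68/279)
j=2 picked index 3: u0 ∈ [-17/279, 37/279)
j=3 picked index 4: u0 ∈ [2/93, 29/93)
j=4 picked index 4: u0 ∈ [-25/279, 56/279)
j=5 picked index 4: u0 ∈ [-56/279, 25/279)
j=6 picked index 6: u0 ∈ [-2/93, 7/93)
j=7 picked index 7: u0 ∈ [-10/279, 17/279)
j=8 picked index 8: u0 ∈ [-14/279, 1/9)
intersection: [14/279, 17/279)

14/279 17/279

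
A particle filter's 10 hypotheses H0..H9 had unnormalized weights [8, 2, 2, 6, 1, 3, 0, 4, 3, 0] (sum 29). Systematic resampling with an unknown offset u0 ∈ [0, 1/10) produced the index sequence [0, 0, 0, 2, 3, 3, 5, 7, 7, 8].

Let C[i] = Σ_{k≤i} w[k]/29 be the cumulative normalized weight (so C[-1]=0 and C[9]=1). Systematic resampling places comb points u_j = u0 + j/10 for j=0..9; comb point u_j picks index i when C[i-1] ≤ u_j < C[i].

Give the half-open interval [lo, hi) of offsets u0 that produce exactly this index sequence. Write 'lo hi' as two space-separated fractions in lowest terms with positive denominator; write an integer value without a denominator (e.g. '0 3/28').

17/290 11/145

C = [8/29, 10/29, 12/29, 18/29, 19/29, 22/29, 22/29, 26/29, 1, 1]
j=0 picked index 0: u0 ∈ [0, 8/29)
j=1 picked index 0: u0 ∈ [-1/10, 51/290)
j=2 picked index 0: u0 ∈ [-1/5, 11/145)
j=3 picked index 2: u0 ∈ [13/290, 33/290)
j=4 picked index 3: u0 ∈ [2/145, 32/145)
j=5 picked index 3: u0 ∈ [-5/58, 7/58)
j=6 picked index 5: u0 ∈ [8/145, 23/145)
j=7 picked index 7: u0 ∈ [17/290, 57/290)
j=8 picked index 7: u0 ∈ [-6/145, 14/145)
j=9 picked index 8: u0 ∈ [-1/290, 1/10)
intersection: [17/290, 11/145)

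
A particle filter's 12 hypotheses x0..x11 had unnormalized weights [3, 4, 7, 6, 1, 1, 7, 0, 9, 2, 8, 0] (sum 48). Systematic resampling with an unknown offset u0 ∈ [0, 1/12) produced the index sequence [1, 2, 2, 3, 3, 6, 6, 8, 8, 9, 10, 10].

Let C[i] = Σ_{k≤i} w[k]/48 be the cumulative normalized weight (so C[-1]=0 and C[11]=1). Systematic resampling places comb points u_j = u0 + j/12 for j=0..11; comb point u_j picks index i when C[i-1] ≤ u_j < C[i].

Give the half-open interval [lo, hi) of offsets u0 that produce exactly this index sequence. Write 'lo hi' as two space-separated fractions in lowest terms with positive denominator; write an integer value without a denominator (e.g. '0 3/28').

1/16 1/12

C = [1/16, 7/48, 7/24, 5/12, 7/16, 11/24, 29/48, 29/48, 19/24, 5/6, 1, 1]
j=0 picked index 1: u0 ∈ [1/16, 7/48)
j=1 picked index 2: u0 ∈ [1/16, 5/24)
j=2 picked index 2: u0 ∈ [-1/48, 1/8)
j=3 picked index 3: u0 ∈ [1/24, 1/6)
j=4 picked index 3: u0 ∈ [-1/24, 1/12)
j=5 picked index 6: u0 ∈ [1/24, 3/16)
j=6 picked index 6: u0 ∈ [-1/24, 5/48)
j=7 picked index 8: u0 ∈ [1/48, 5/24)
j=8 picked index 8: u0 ∈ [-1/16, 1/8)
j=9 picked index 9: u0 ∈ [1/24, 1/12)
j=10 picked index 10: u0 ∈ [0, 1/6)
j=11 picked index 10: u0 ∈ [-1/12, 1/12)
intersection: [1/16, 1/12)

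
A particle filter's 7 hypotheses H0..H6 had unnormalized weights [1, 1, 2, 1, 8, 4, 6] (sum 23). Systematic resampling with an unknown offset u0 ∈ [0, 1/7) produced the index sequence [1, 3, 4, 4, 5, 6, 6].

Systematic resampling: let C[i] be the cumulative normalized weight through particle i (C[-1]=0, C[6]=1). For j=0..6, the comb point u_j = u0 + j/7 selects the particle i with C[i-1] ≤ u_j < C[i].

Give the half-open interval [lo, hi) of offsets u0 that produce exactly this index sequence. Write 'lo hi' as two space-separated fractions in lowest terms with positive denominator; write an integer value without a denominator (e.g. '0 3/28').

1/23 12/161

C = [1/23, 2/23, 4/23, 5/23, 13/23, 17/23, 1]
j=0 picked index 1: u0 ∈ [1/23, 2/23)
j=1 picked index 3: u0 ∈ [5/161, 12/161)
j=2 picked index 4: u0 ∈ [-11/161, 45/161)
j=3 picked index 4: u0 ∈ [-34/161, 22/161)
j=4 picked index 5: u0 ∈ [-1/161, 27/161)
j=5 picked index 6: u0 ∈ [4/161, 2/7)
j=6 picked index 6: u0 ∈ [-19/161, 1/7)
intersection: [1/23, 12/161)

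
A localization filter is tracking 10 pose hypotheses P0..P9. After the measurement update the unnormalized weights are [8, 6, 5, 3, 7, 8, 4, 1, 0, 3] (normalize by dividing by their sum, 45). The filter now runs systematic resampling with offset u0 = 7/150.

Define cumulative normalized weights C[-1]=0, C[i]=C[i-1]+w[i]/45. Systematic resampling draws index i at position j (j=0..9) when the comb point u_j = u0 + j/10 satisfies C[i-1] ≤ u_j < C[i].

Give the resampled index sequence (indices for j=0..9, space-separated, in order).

0 0 1 2 3 4 5 5 6 9

C = [8/45, 14/45, 19/45, 22/45, 29/45, 37/45, 41/45, 14/15, 14/15, 1]
j=0: u_0=7/150 ∈ [0, 8/45) → index 0
j=1: u_1=11/75 ∈ [0, 8/45) → index 0
j=2: u_2=37/150 ∈ [8/45, 14/45) → index 1
j=3: u_3=26/75 ∈ [14/45, 19/45) → index 2
j=4: u_4=67/150 ∈ [19/45, 22/45) → index 3
j=5: u_5=41/75 ∈ [22/45, 29/45) → index 4
j=6: u_6=97/150 ∈ [29/45, 37/45) → index 5
j=7: u_7=56/75 ∈ [29/45, 37/45) → index 5
j=8: u_8=127/150 ∈ [37/45, 41/45) → index 6
j=9: u_9=71/75 ∈ [14/15, 1) → index 9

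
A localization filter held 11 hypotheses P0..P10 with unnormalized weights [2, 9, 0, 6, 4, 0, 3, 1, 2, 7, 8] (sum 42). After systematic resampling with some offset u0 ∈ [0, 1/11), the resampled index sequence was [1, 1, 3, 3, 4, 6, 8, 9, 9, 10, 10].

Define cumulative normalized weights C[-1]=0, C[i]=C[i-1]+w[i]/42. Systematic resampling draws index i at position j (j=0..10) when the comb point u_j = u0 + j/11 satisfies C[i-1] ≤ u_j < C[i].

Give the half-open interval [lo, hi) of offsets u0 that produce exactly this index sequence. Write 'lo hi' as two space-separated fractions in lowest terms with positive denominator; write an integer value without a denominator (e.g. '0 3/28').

37/462 19/231

C = [1/21, 11/42, 11/42, 17/42, 1/2, 1/2, 4/7, 25/42, 9/14, 17/21, 1]
j=0 picked index 1: u0 ∈ [1/21, 11/42)
j=1 picked index 1: u0 ∈ [-10/231, 79/462)
j=2 picked index 3: u0 ∈ [37/462, 103/462)
j=3 picked index 3: u0 ∈ [-5/462, 61/462)
j=4 picked index 4: u0 ∈ [19/462, 3/22)
j=5 picked index 6: u0 ∈ [1/22, 9/77)
j=6 picked index 8: u0 ∈ [23/462, 15/154)
j=7 picked index 9: u0 ∈ [1/154, 40/231)
j=8 picked index 9: u0 ∈ [-13/154, 19/231)
j=9 picked index 10: u0 ∈ [-2/231, 2/11)
j=10 picked index 10: u0 ∈ [-23/231, 1/11)
intersection: [37/462, 19/231)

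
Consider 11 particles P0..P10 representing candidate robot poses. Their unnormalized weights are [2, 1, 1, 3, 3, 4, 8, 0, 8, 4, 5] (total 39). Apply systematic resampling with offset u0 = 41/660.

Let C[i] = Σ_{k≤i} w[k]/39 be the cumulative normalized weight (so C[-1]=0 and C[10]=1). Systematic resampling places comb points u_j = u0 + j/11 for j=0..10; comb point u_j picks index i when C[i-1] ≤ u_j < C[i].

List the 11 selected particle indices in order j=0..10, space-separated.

1 3 4 5 6 6 8 8 9 10 10

C = [2/39, 1/13, 4/39, 7/39, 10/39, 14/39, 22/39, 22/39, 10/13, 34/39, 1]
j=0: u_0=41/660 ∈ [2/39, 1/13) → index 1
j=1: u_1=101/660 ∈ [4/39, 7/39) → index 3
j=2: u_2=161/660 ∈ [7/39, 10/39) → index 4
j=3: u_3=221/660 ∈ [10/39, 14/39) → index 5
j=4: u_4=281/660 ∈ [14/39, 22/39) → index 6
j=5: u_5=31/60 ∈ [14/39, 22/39) → index 6
j=6: u_6=401/660 ∈ [22/39, 10/13) → index 8
j=7: u_7=461/660 ∈ [22/39, 10/13) → index 8
j=8: u_8=521/660 ∈ [10/13, 34/39) → index 9
j=9: u_9=581/660 ∈ [34/39, 1) → index 10
j=10: u_10=641/660 ∈ [34/39, 1) → index 10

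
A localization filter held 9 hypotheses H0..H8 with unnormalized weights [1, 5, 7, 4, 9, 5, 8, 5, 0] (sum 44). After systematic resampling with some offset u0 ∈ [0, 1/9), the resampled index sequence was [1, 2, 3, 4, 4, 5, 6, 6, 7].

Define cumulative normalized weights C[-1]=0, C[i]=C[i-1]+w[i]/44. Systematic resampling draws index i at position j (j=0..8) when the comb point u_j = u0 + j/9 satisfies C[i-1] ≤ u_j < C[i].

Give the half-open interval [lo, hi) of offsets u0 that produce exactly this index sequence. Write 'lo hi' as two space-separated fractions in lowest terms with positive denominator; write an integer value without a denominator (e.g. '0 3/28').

C = [1/44, 3/22, 13/44, 17/44, 13/22, 31/44, 39/44, 1, 1]
j=0 picked index 1: u0 ∈ [1/44, 3/22)
j=1 picked index 2: u0 ∈ [5/198, 73/396)
j=2 picked index 3: u0 ∈ [29/396, 65/396)
j=3 picked index 4: u0 ∈ [7/132, 17/66)
j=4 picked index 4: u0 ∈ [-23/396, 29/198)
j=5 picked index 5: u0 ∈ [7/198, 59/396)
j=6 picked index 6: u0 ∈ [5/132, 29/132)
j=7 picked index 6: u0 ∈ [-29/396, 43/396)
j=8 picked index 7: u0 ∈ [-1/396, 1/9)
intersection: [29/396, 43/396)

29/396 43/396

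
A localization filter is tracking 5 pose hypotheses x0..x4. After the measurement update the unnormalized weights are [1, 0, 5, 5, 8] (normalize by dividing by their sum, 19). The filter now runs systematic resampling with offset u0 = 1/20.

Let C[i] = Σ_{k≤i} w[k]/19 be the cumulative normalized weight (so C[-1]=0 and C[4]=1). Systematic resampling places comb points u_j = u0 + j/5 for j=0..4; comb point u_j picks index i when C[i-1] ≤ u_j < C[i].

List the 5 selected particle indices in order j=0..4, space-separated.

0 2 3 4 4

C = [1/19, 1/19, 6/19, 11/19, 1]
j=0: u_0=1/20 ∈ [0, 1/19) → index 0
j=1: u_1=1/4 ∈ [1/19, 6/19) → index 2
j=2: u_2=9/20 ∈ [6/19, 11/19) → index 3
j=3: u_3=13/20 ∈ [11/19, 1) → index 4
j=4: u_4=17/20 ∈ [11/19, 1) → index 4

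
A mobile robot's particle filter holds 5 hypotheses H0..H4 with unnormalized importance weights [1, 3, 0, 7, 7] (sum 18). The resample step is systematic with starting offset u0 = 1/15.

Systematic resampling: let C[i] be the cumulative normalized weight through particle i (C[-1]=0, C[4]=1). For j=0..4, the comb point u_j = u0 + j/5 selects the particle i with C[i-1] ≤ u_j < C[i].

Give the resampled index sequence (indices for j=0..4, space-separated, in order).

1 3 3 4 4

C = [1/18, 2/9, 2/9, 11/18, 1]
j=0: u_0=1/15 ∈ [1/18, 2/9) → index 1
j=1: u_1=4/15 ∈ [2/9, 11/18) → index 3
j=2: u_2=7/15 ∈ [2/9, 11/18) → index 3
j=3: u_3=2/3 ∈ [11/18, 1) → index 4
j=4: u_4=13/15 ∈ [11/18, 1) → index 4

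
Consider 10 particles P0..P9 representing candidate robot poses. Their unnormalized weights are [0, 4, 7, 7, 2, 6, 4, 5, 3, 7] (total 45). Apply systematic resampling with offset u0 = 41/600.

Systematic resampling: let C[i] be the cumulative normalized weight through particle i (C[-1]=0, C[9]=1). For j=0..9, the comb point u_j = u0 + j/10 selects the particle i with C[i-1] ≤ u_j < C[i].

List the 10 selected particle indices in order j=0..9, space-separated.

C = [0, 4/45, 11/45, 2/5, 4/9, 26/45, 2/3, 7/9, 38/45, 1]
j=0: u_0=41/600 ∈ [0, 4/45) → index 1
j=1: u_1=101/600 ∈ [4/45, 11/45) → index 2
j=2: u_2=161/600 ∈ [11/45, 2/5) → index 3
j=3: u_3=221/600 ∈ [11/45, 2/5) → index 3
j=4: u_4=281/600 ∈ [4/9, 26/45) → index 5
j=5: u_5=341/600 ∈ [4/9, 26/45) → index 5
j=6: u_6=401/600 ∈ [2/3, 7/9) → index 7
j=7: u_7=461/600 ∈ [2/3, 7/9) → index 7
j=8: u_8=521/600 ∈ [38/45, 1) → index 9
j=9: u_9=581/600 ∈ [38/45, 1) → index 9

1 2 3 3 5 5 7 7 9 9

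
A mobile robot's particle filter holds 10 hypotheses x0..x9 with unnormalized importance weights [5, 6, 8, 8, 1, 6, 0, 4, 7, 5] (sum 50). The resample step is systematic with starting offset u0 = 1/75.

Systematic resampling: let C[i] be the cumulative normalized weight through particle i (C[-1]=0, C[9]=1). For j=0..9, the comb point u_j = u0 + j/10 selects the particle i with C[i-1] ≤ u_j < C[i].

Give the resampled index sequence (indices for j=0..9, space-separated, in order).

C = [1/10, 11/50, 19/50, 27/50, 14/25, 17/25, 17/25, 19/25, 9/10, 1]
j=0: u_0=1/75 ∈ [0, 1/10) → index 0
j=1: u_1=17/150 ∈ [1/10, 11/50) → index 1
j=2: u_2=16/75 ∈ [1/10, 11/50) → index 1
j=3: u_3=47/150 ∈ [11/50, 19/50) → index 2
j=4: u_4=31/75 ∈ [19/50, 27/50) → index 3
j=5: u_5=77/150 ∈ [19/50, 27/50) → index 3
j=6: u_6=46/75 ∈ [14/25, 17/25) → index 5
j=7: u_7=107/150 ∈ [17/25, 19/25) → index 7
j=8: u_8=61/75 ∈ [19/25, 9/10) → index 8
j=9: u_9=137/150 ∈ [9/10, 1) → index 9

0 1 1 2 3 3 5 7 8 9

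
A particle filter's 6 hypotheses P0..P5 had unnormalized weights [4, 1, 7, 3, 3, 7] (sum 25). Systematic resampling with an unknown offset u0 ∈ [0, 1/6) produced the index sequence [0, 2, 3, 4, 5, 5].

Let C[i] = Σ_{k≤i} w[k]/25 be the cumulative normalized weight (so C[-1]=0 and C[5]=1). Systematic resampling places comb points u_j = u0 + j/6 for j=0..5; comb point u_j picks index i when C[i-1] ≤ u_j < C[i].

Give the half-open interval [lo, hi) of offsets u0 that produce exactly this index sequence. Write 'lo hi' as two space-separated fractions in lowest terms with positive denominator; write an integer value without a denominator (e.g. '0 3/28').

C = [4/25, 1/5, 12/25, 3/5, 18/25, 1]
j=0 picked index 0: u0 ∈ [0, 4/25)
j=1 picked index 2: u0 ∈ [1/30, 47/150)
j=2 picked index 3: u0 ∈ [11/75, 4/15)
j=3 picked index 4: u0 ∈ [1/10, 11/50)
j=4 picked index 5: u0 ∈ [4/75, 1/3)
j=5 picked index 5: u0 ∈ [-17/150, 1/6)
intersection: [11/75, 4/25)

11/75 4/25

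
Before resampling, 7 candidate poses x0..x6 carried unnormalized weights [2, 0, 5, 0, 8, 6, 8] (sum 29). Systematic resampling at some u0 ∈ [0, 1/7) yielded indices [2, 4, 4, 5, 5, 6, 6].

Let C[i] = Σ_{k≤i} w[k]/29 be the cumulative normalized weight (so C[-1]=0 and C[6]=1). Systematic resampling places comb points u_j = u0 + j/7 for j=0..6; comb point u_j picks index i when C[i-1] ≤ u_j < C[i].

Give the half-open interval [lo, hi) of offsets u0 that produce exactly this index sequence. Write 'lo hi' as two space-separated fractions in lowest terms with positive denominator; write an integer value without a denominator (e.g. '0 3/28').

C = [2/29, 2/29, 7/29, 7/29, 15/29, 21/29, 1]
j=0 picked index 2: u0 ∈ [2/29, 7/29)
j=1 picked index 4: u0 ∈ [20/203, 76/203)
j=2 picked index 4: u0 ∈ [-9/203, 47/203)
j=3 picked index 5: u0 ∈ [18/203, 60/203)
j=4 picked index 5: u0 ∈ [-11/203, 31/203)
j=5 picked index 6: u0 ∈ [2/203, 2/7)
j=6 picked index 6: u0 ∈ [-27/203, 1/7)
intersection: [20/203, 1/7)

20/203 1/7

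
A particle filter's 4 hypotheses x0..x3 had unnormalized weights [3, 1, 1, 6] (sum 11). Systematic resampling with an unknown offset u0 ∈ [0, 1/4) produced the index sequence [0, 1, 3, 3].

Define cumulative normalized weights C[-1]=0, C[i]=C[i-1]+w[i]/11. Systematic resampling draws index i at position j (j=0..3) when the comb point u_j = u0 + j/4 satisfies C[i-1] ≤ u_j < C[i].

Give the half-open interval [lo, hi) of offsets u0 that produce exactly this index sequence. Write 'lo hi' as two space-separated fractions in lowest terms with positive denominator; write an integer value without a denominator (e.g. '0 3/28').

C = [3/11, 4/11, 5/11, 1]
j=0 picked index 0: u0 ∈ [0, 3/11)
j=1 picked index 1: u0 ∈ [1/44, 5/44)
j=2 picked index 3: u0 ∈ [-1/22, 1/2)
j=3 picked index 3: u0 ∈ [-13/44, 1/4)
intersection: [1/44, 5/44)

1/44 5/44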